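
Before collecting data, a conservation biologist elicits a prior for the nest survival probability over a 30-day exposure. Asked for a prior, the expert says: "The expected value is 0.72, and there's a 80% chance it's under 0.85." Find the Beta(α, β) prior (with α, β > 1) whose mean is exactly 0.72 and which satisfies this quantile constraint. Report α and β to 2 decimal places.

α ≈ 6.29, β ≈ 2.45

With mean 0.72 fixed, write α = 0.72s, β = 0.28s where s = α+β.
Need P(θ < 0.85) = 0.8 under Beta(0.72s, 0.28s). Normal approximation: (q−m)/√(m(1−m)/s) ≈ z_{0.8} = 0.842, so s ≈ 0.72·0.28·(0.842)²/(0.85−0.72)² = 8.4.
At s = 8.4: P(θ<0.85) ≈ 0.795. Adjusting to match 0.8 gives s ≈ 8.74.
So α = 0.72·8.74 ≈ 6.29, β = 0.28·8.74 ≈ 2.45.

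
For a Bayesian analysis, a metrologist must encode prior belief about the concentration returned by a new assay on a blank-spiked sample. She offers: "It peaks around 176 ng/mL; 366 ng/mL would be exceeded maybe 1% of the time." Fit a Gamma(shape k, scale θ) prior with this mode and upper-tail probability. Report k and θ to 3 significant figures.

k ≈ 10.1, θ ≈ 19.4

Gamma(k,θ) with k>1 has mode (k−1)θ, so θ = 176/(k−1).
Need P(X < 366) = 0.99 with θ tied to k this way. Start at k = 2, θ = 176: P(X<366) ≈ 0.615.
Too low — raise k to concentrate. Iterating converges to k ≈ 10.1.
Then θ = 176/(10.1−1) ≈ 19.4.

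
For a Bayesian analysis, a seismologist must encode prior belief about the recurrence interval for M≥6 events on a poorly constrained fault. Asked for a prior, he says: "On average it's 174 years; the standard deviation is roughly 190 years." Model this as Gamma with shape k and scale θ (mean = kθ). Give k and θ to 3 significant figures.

For Gamma(k, scale θ): mean = kθ, variance = kθ², so CV = 1/√k.
CV = SD/mean = 190/174 = 1.092, hence k = 1/CV² = 0.839.
Then θ = mean/k = 174/0.839 = 207.

k ≈ 0.839, θ ≈ 207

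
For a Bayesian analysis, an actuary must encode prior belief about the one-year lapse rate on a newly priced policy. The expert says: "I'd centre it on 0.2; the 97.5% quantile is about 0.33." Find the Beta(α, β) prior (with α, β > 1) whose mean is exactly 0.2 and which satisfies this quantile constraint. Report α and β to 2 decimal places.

α ≈ 8.63, β ≈ 34.52

With mean 0.2 fixed, write α = 0.2s, β = 0.8s where s = α+β.
Need P(θ < 0.33) = 0.975 under Beta(0.2s, 0.8s). Normal approximation: (q−m)/√(m(1−m)/s) ≈ z_{0.975} = 1.96, so s ≈ 0.2·0.8·(1.96)²/(0.33−0.2)² = 36.4.
At s = 36.4: P(θ<0.33) ≈ 0.965. Adjusting to match 0.975 gives s ≈ 43.15.
So α = 0.2·43.15 ≈ 8.63, β = 0.8·43.15 ≈ 34.52.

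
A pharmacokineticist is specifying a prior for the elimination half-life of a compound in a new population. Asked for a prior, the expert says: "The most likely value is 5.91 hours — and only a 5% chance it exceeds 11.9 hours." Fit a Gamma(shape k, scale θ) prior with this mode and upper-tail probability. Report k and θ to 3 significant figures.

k ≈ 6.66, θ ≈ 1.05

Gamma(k,θ) with k>1 has mode (k−1)θ, so θ = 5.91/(k−1).
Need P(X < 11.9) = 0.95 with θ tied to k this way. Start at k = 2, θ = 5.91: P(X<11.9) ≈ 0.598.
Too low — raise k to concentrate. Iterating converges to k ≈ 6.66.
Then θ = 5.91/(6.66−1) ≈ 1.05.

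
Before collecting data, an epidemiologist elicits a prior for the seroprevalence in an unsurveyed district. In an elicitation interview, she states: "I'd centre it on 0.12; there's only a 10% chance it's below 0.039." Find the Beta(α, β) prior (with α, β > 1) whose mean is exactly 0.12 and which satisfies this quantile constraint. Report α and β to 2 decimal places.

With mean 0.12 fixed, write α = 0.12s, β = 0.88s where s = α+β.
Need P(θ < 0.039) = 0.1 under Beta(0.12s, 0.88s). Normal approximation: (q−m)/√(m(1−m)/s) ≈ z_{0.1} = -1.28, so s ≈ 0.12·0.88·(-1.28)²/(0.039−0.12)² = 26.4.
At s = 26.4: P(θ<0.039) ≈ 0.059. Adjusting to match 0.1 gives s ≈ 19.30.
So α = 0.12·19.30 ≈ 2.32, β = 0.88·19.30 ≈ 16.98.

α ≈ 2.32, β ≈ 16.98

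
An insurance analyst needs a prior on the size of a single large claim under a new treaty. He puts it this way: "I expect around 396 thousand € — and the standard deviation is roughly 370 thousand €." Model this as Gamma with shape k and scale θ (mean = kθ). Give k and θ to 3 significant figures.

k ≈ 1.15, θ ≈ 346

For Gamma(k, scale θ): mean = kθ, variance = kθ², so CV = 1/√k.
CV = SD/mean = 370/396 = 0.9343, hence k = 1/CV² = 1.15.
Then θ = mean/k = 396/1.15 = 346.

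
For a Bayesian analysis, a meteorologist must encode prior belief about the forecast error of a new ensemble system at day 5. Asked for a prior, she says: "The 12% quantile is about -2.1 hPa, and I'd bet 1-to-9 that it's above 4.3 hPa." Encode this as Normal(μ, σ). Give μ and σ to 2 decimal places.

μ = 0.96, σ = 2.61

The p-quantile of Normal(μ,σ) is μ + z_p·σ, with z_{0.12} = -1.175 and z_{0.9} = 1.282.
Eliminate σ: μ = (z₂·x₁ − z₁·x₂)/(z₂ − z₁) = (1.282·-2.1 − (-1.175)·4.3)/2.457 = 0.96.
Then σ = (x₂ − x₁)/(z₂ − z₁) = (4.3 − -2.1)/2.457 = 2.61.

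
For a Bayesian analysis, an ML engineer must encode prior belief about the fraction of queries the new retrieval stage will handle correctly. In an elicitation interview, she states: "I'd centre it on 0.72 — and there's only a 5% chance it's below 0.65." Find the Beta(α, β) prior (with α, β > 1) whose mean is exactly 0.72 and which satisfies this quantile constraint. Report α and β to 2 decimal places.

With mean 0.72 fixed, write α = 0.72s, β = 0.28s where s = α+β.
Need P(θ < 0.65) = 0.05 under Beta(0.72s, 0.28s). Normal approximation: (q−m)/√(m(1−m)/s) ≈ z_{0.05} = -1.64, so s ≈ 0.72·0.28·(-1.64)²/(0.65−0.72)² = 111.3.
At s = 111.3: P(θ<0.65) ≈ 0.054. Adjusting to match 0.05 gives s ≈ 117.36.
So α = 0.72·117.36 ≈ 84.50, β = 0.28·117.36 ≈ 32.86.

α ≈ 84.50, β ≈ 32.86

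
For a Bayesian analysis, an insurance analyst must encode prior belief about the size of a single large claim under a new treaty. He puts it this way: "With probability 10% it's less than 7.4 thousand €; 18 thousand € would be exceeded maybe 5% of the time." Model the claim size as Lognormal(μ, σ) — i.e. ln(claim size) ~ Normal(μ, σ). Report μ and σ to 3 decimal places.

μ ≈ 2.391, σ ≈ 0.304

If T ~ Lognormal(μ,σ) then ln T ~ Normal(μ,σ), so the p-quantile of ln T is μ + z_p·σ.
ln(7.4) = 2.001 and ln(18) = 2.89; z_{0.1} = -1.282, z_{0.95} = 1.645.
σ = (2.89 − 2.001)/(1.645 − (-1.282)) = 0.304.
μ = 2.001 − (-1.282)·0.304 = 2.391.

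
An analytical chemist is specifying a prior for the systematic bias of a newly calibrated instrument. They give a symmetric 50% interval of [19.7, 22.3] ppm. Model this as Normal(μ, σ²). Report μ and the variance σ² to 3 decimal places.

A symmetric 50% interval runs μ ± z·σ with z = 0.6745.
Half-width = 1.3, so σ = 1.3/0.6745 = 1.9274 and σ² = 3.715.
μ is the interval midpoint, 21.000.

μ = 21.000, σ² = 3.715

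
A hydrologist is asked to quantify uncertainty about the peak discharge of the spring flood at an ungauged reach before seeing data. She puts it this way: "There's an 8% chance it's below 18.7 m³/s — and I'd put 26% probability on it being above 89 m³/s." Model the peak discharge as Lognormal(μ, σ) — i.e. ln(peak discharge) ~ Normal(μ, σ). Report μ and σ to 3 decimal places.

If T ~ Lognormal(μ,σ) then ln T ~ Normal(μ,σ), so the p-quantile of ln T is μ + z_p·σ.
ln(18.7) = 2.929 and ln(89) = 4.489; z_{0.08} = -1.405, z_{0.74} = 0.6433.
σ = (4.489 − 2.929)/(0.6433 − (-1.405)) = 0.762.
μ = 2.929 − (-1.405)·0.762 = 3.999.

μ ≈ 3.999, σ ≈ 0.762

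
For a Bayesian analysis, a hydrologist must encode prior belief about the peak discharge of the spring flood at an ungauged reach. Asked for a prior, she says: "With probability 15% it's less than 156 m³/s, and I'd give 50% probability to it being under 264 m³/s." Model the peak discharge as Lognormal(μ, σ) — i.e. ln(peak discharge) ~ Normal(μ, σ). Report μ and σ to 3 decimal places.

μ ≈ 5.576, σ ≈ 0.508

If T ~ Lognormal(μ,σ) then ln T ~ Normal(μ,σ), so the p-quantile of ln T is μ + z_p·σ.
ln(156) = 5.05 and ln(264) = 5.576; z_{0.15} = -1.036, z_{0.5} = 0.
σ = (5.576 − 5.05)/(0 − (-1.036)) = 0.508.
μ = 5.05 − (-1.036)·0.508 = 5.576.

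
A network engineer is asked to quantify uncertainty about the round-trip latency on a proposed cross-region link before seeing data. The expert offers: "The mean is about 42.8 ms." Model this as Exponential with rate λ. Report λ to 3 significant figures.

Exponential mean = 1/λ, so λ = 1/42.8 = 0.0234.

λ ≈ 0.0234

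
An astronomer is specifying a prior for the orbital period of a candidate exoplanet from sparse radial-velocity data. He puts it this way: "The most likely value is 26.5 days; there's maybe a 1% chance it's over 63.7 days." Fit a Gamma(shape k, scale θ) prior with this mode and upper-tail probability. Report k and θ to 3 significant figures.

Gamma(k,θ) with k>1 has mode (k−1)θ, so θ = 26.5/(k−1).
Need P(X < 63.7) = 0.99 with θ tied to k this way. Start at k = 2, θ = 26.5: P(X<63.7) ≈ 0.692.
Too low — raise k to concentrate. Iterating converges to k ≈ 7.15.
Then θ = 26.5/(7.15−1) ≈ 4.31.

k ≈ 7.15, θ ≈ 4.31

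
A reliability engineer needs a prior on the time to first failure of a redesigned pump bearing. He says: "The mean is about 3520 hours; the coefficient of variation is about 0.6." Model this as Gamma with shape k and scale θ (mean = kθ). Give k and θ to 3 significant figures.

k ≈ 2.78, θ ≈ 1270

For Gamma(k, scale θ): mean = kθ, variance = kθ², so CV = 1/√k.
CV = 0.6, hence k = 1/CV² = 2.78.
Then θ = mean/k = 3520/2.78 = 1270.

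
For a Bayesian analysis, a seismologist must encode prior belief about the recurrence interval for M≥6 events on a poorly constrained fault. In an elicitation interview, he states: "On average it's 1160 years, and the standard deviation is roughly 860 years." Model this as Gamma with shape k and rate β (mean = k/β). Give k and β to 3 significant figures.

For Gamma(k, rate β): mean = k/β, variance = k/β², so CV = 1/√k.
CV = SD/mean = 860/1160 = 0.7414, hence k = 1/CV² = 1.82.
Then β = k/mean = 1.82/1160 = 0.00157.

k ≈ 1.82, β ≈ 0.00157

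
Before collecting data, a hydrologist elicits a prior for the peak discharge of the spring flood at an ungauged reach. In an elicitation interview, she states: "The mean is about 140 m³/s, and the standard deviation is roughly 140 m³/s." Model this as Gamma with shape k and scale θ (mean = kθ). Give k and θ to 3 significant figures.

k ≈ 1, θ ≈ 140

For Gamma(k, scale θ): mean = kθ, variance = kθ², so CV = 1/√k.
CV = SD/mean = 140/140 = 1, hence k = 1/CV² = 1.
Then θ = mean/k = 140/1 = 140.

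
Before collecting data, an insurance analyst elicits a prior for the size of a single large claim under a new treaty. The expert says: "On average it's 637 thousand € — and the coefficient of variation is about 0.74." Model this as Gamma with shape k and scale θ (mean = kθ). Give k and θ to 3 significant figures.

k ≈ 1.83, θ ≈ 349

For Gamma(k, scale θ): mean = kθ, variance = kθ², so CV = 1/√k.
CV = 0.74, hence k = 1/CV² = 1.83.
Then θ = mean/k = 637/1.83 = 349.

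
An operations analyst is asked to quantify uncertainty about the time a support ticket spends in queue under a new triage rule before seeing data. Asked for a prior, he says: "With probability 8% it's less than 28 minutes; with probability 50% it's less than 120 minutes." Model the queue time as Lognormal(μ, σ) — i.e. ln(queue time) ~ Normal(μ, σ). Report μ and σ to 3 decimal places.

If T ~ Lognormal(μ,σ) then ln T ~ Normal(μ,σ), so the p-quantile of ln T is μ + z_p·σ.
ln(28) = 3.332 and ln(120) = 4.787; z_{0.08} = -1.405, z_{0.5} = 0.
σ = (4.787 − 3.332)/(0 − (-1.405)) = 1.036.
μ = 3.332 − (-1.405)·1.036 = 4.787.

μ ≈ 4.787, σ ≈ 1.036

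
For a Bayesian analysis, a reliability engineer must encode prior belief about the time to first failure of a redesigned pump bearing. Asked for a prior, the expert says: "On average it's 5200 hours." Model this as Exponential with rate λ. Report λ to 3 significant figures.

λ ≈ 0.000192

Exponential mean = 1/λ, so λ = 1/5200.0 = 0.000192.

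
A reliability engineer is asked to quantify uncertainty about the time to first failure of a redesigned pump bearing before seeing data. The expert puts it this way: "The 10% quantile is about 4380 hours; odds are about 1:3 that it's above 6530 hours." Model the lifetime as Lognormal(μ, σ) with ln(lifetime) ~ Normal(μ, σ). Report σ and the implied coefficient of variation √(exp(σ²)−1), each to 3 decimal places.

σ ≈ 0.204, CV ≈ 0.206

If T ~ Lognormal(μ,σ) then ln T ~ Normal(μ,σ), so the p-quantile of ln T is μ + z_p·σ.
ln(4380) = 8.385 and ln(6530) = 8.784; z_{0.1} = -1.282, z_{0.75} = 0.6745.
σ = (8.784 − 8.385)/(0.6745 − (-1.282)) = 0.204.
μ = 8.385 − (-1.282)·0.204 = 8.646.
CV = √(exp(σ²)−1) = √(exp(0.0417)−1) = 0.206.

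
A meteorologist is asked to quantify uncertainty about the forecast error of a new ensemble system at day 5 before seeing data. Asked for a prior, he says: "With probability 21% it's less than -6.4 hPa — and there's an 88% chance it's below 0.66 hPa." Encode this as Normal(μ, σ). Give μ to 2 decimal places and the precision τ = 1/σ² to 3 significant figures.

For Normal(μ,σ), the p-quantile is μ + z_p·σ. Here z_{0.21} = -0.8064, z_{0.88} = 1.175.
So -6.4 = μ − 0.8064σ and 0.66 = μ + 1.175σ.
Subtracting: σ = (0.66 − -6.4)/(1.175 − (-0.8064)) = 3.56.
Then μ = -6.4 − (-0.8064)·3.56 = -3.53.
Precision τ = 1/σ² = 1/3.563² = 0.0788.

μ = -3.53, τ = 0.0788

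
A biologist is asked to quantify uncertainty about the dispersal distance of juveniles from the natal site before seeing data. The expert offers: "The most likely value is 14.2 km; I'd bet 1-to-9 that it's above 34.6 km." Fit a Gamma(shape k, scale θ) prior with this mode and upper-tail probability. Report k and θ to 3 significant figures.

k ≈ 3.42, θ ≈ 5.86

Gamma(k,θ) with k>1 has mode (k−1)θ, so θ = 14.2/(k−1).
Need P(X < 34.6) = 0.9 with θ tied to k this way. Start at k = 2, θ = 14.2: P(X<34.6) ≈ 0.699.
Too low — raise k to concentrate. Iterating converges to k ≈ 3.42.
Then θ = 14.2/(3.42−1) ≈ 5.86.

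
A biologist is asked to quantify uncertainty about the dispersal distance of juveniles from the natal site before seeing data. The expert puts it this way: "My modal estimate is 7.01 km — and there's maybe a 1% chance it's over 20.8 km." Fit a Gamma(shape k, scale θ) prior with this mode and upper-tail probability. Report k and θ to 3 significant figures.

Gamma(k,θ) with k>1 has mode (k−1)θ, so θ = 7.01/(k−1).
Need P(X < 20.8) = 0.99 with θ tied to k this way. Start at k = 2, θ = 7.01: P(X<20.8) ≈ 0.796.
Too low — raise k to concentrate. Iterating converges to k ≈ 4.82.
Then θ = 7.01/(4.82−1) ≈ 1.84.

k ≈ 4.82, θ ≈ 1.84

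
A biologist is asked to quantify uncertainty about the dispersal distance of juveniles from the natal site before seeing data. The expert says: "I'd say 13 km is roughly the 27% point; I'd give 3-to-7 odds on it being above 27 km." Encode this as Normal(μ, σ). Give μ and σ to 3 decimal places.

μ = 20.544, σ = 12.311

The p-quantile of Normal(μ,σ) is μ + z_p·σ, with z_{0.27} = -0.6128 and z_{0.7} = 0.5244.
Eliminate σ: μ = (z₂·x₁ − z₁·x₂)/(z₂ − z₁) = (0.5244·13 − (-0.6128)·27)/1.137 = 20.544.
Then σ = (x₂ − x₁)/(z₂ − z₁) = (27 − 13)/1.137 = 12.311.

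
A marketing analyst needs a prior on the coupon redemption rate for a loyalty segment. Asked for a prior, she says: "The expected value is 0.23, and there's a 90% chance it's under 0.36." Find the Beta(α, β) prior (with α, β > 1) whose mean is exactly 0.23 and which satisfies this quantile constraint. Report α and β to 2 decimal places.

With mean 0.23 fixed, write α = 0.23s, β = 0.77s where s = α+β.
Need P(θ < 0.36) = 0.9 under Beta(0.23s, 0.77s). Normal approximation: (q−m)/√(m(1−m)/s) ≈ z_{0.9} = 1.28, so s ≈ 0.23·0.77·(1.28)²/(0.36−0.23)² = 17.2.
At s = 17.2: P(θ<0.36) ≈ 0.894. Adjusting to match 0.9 gives s ≈ 18.30.
So α = 0.23·18.30 ≈ 4.21, β = 0.77·18.30 ≈ 14.09.

α ≈ 4.21, β ≈ 14.09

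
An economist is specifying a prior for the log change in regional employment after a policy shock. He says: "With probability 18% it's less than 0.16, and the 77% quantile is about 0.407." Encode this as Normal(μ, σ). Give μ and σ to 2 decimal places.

The p-quantile of Normal(μ,σ) is μ + z_p·σ, with z_{0.18} = -0.9154 and z_{0.77} = 0.7388.
Eliminate σ: μ = (z₂·x₁ − z₁·x₂)/(z₂ − z₁) = (0.7388·0.16 − (-0.9154)·0.407)/1.654 = 0.30.
Then σ = (x₂ − x₁)/(z₂ − z₁) = (0.407 − 0.16)/1.654 = 0.15.

μ = 0.30, σ = 0.15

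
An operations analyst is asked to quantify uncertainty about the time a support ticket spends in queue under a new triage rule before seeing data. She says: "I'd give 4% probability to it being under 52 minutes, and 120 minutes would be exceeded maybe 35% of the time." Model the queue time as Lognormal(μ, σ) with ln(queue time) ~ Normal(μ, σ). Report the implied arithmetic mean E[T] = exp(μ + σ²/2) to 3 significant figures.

E[T] ≈ 111 minutes

If T ~ Lognormal(μ,σ) then ln T ~ Normal(μ,σ), so the p-quantile of ln T is μ + z_p·σ.
ln(52) = 3.951 and ln(120) = 4.787; z_{0.04} = -1.751, z_{0.65} = 0.3853.
σ = (4.787 − 3.951)/(0.3853 − (-1.751)) = 0.392.
μ = 3.951 − (-1.751)·0.392 = 4.637.
E[T] = exp(μ + σ²/2) = exp(4.637 + 0.0766) = 111 minutes.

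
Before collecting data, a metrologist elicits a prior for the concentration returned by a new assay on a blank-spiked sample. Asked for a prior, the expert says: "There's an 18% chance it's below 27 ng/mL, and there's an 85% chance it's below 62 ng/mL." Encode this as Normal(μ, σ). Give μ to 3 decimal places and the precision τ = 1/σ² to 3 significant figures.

For Normal(μ,σ), the p-quantile is μ + z_p·σ. Here z_{0.18} = -0.9154, z_{0.85} = 1.036.
So 27 = μ − 0.9154σ and 62 = μ + 1.036σ.
Subtracting: σ = (62 − 27)/(1.036 − (-0.9154)) = 17.932.
Then μ = 27 − (-0.9154)·17.932 = 43.414.
Precision τ = 1/σ² = 1/17.93² = 0.00311.

μ = 43.414, τ = 0.00311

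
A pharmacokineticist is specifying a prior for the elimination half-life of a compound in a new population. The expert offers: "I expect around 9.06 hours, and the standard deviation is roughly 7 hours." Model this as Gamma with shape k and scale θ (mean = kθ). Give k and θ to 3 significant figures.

For Gamma(k, scale θ): mean = kθ, variance = kθ², so CV = 1/√k.
CV = SD/mean = 7/9.06 = 0.7726, hence k = 1/CV² = 1.68.
Then θ = mean/k = 9.06/1.68 = 5.41.

k ≈ 1.68, θ ≈ 5.41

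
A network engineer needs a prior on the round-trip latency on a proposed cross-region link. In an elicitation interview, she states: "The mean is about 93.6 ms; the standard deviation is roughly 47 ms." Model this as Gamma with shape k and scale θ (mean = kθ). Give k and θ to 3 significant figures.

For Gamma(k, scale θ): mean = kθ, variance = kθ², so CV = 1/√k.
CV = SD/mean = 47/93.6 = 0.5021, hence k = 1/CV² = 3.97.
Then θ = mean/k = 93.6/3.97 = 23.6.

k ≈ 3.97, θ ≈ 23.6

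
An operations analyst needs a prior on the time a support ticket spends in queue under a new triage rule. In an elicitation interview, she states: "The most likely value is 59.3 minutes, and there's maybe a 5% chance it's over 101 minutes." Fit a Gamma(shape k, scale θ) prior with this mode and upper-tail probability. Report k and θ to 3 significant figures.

k ≈ 10.8, θ ≈ 6.02

Gamma(k,θ) with k>1 has mode (k−1)θ, so θ = 59.3/(k−1).
Need P(X < 101) = 0.95 with θ tied to k this way. Start at k = 2, θ = 59.3: P(X<101) ≈ 0.508.
Too low — raise k to concentrate. Iterating converges to k ≈ 10.8.
Then θ = 59.3/(10.8−1) ≈ 6.02.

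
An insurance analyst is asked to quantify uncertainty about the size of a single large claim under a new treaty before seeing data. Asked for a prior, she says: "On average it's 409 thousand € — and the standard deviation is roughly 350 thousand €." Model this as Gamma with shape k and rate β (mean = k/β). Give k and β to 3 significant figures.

k ≈ 1.37, β ≈ 0.00334

For Gamma(k, rate β): mean = k/β, variance = k/β², so CV = 1/√k.
CV = SD/mean = 350/409 = 0.8557, hence k = 1/CV² = 1.37.
Then β = k/mean = 1.37/409 = 0.00334.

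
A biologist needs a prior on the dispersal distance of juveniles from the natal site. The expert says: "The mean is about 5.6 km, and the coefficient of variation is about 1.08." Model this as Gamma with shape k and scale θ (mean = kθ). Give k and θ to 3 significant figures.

k ≈ 0.857, θ ≈ 6.53

For Gamma(k, scale θ): mean = kθ, variance = kθ², so CV = 1/√k.
CV = 1.08, hence k = 1/CV² = 0.857.
Then θ = mean/k = 5.6/0.857 = 6.53.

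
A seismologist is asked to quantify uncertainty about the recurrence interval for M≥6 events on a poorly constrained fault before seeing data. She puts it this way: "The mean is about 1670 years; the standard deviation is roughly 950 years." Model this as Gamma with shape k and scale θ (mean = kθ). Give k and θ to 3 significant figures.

k ≈ 3.09, θ ≈ 540

For Gamma(k, scale θ): mean = kθ, variance = kθ², so CV = 1/√k.
CV = SD/mean = 950/1670 = 0.5689, hence k = 1/CV² = 3.09.
Then θ = mean/k = 1670/3.09 = 540.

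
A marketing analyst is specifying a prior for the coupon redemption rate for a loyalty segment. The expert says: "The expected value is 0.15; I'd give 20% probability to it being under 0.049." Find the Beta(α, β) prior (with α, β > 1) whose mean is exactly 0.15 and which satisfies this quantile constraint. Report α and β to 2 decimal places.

α ≈ 1.27, β ≈ 7.22

With mean 0.15 fixed, write α = 0.15s, β = 0.85s where s = α+β.
Need P(θ < 0.049) = 0.2 under Beta(0.15s, 0.85s). Normal approximation: (q−m)/√(m(1−m)/s) ≈ z_{0.2} = -0.842, so s ≈ 0.15·0.85·(-0.842)²/(0.049−0.15)² = 8.9.
At s = 8.9: P(θ<0.049) ≈ 0.192. Adjusting to match 0.2 gives s ≈ 8.49.
So α = 0.15·8.49 ≈ 1.27, β = 0.85·8.49 ≈ 7.22.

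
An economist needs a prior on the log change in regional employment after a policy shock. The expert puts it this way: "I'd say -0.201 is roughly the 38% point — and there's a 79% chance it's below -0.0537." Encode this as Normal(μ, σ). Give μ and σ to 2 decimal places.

μ = -0.16, σ = 0.13

For Normal(μ,σ), the p-quantile is μ + z_p·σ. Here z_{0.38} = -0.3055, z_{0.79} = 0.8064.
So -0.201 = μ − 0.3055σ and -0.0537 = μ + 0.8064σ.
Subtracting: σ = (-0.0537 − -0.201)/(0.8064 − (-0.3055)) = 0.13.
Then μ = -0.201 − (-0.3055)·0.13 = -0.16.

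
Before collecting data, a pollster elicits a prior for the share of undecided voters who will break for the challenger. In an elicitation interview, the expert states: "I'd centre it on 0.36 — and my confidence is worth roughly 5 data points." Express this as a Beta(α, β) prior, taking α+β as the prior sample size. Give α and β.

Under the effective-sample-size interpretation, Beta(α, β) has prior mean α/(α+β) and prior sample size α+β.
So α+β = 5 and α/(α+β) = 0.36, giving α = 0.36·5 = 1.8 and β = 5 − 1.8 = 3.2.

α = 1.8, β = 3.2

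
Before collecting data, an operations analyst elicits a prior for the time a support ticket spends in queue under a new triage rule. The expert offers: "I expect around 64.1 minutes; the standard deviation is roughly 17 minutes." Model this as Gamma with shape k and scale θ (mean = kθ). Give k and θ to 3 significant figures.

k ≈ 14.2, θ ≈ 4.51

For Gamma(k, scale θ): mean = kθ, variance = kθ², so CV = 1/√k.
CV = SD/mean = 17/64.1 = 0.2652, hence k = 1/CV² = 14.2.
Then θ = mean/k = 64.1/14.2 = 4.51.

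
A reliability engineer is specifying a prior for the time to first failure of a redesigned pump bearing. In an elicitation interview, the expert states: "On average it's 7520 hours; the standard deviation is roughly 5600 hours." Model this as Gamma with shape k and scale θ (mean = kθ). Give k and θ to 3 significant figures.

k ≈ 1.8, θ ≈ 4170

For Gamma(k, scale θ): mean = kθ, variance = kθ², so CV = 1/√k.
CV = SD/mean = 5600/7520 = 0.7447, hence k = 1/CV² = 1.8.
Then θ = mean/k = 7520/1.8 = 4170.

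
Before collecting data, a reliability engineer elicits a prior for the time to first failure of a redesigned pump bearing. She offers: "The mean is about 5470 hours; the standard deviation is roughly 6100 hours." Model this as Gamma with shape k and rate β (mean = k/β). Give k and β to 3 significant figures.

For Gamma(k, rate β): mean = k/β, variance = k/β², so CV = 1/√k.
CV = SD/mean = 6100/5470 = 1.115, hence k = 1/CV² = 0.804.
Then β = k/mean = 0.804/5470 = 0.000147.

k ≈ 0.804, β ≈ 0.000147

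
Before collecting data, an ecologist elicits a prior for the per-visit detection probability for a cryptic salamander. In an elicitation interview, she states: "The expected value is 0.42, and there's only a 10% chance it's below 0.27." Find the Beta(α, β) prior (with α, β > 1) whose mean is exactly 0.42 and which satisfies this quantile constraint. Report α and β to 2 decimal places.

With mean 0.42 fixed, write α = 0.42s, β = 0.58s where s = α+β.
Need P(θ < 0.27) = 0.1 under Beta(0.42s, 0.58s). Normal approximation: (q−m)/√(m(1−m)/s) ≈ z_{0.1} = -1.28, so s ≈ 0.42·0.58·(-1.28)²/(0.27−0.42)² = 17.8.
At s = 17.8: P(θ<0.27) ≈ 0.094. Adjusting to match 0.1 gives s ≈ 16.89.
So α = 0.42·16.89 ≈ 7.09, β = 0.58·16.89 ≈ 9.80.

α ≈ 7.09, β ≈ 9.80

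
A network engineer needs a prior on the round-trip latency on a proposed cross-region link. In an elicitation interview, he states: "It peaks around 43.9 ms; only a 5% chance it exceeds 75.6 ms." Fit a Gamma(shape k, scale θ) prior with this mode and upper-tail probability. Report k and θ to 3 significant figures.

k ≈ 10.4, θ ≈ 4.65

Gamma(k,θ) with k>1 has mode (k−1)θ, so θ = 43.9/(k−1).
Need P(X < 75.6) = 0.95 with θ tied to k this way. Start at k = 2, θ = 43.9: P(X<75.6) ≈ 0.514.
Too low — raise k to concentrate. Iterating converges to k ≈ 10.4.
Then θ = 43.9/(10.4−1) ≈ 4.65.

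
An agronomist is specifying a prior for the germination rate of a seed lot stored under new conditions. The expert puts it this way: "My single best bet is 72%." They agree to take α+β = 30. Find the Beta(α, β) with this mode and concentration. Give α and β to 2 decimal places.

α = 21.16, β = 8.84

For α,β > 1 the Beta mode is (α−1)/(α+β−2). With α+β = 30, the mode is (α−1)/28.
Set (α−1)/28 = 0.72 → α = 1 + 0.72·28 = 21.16.
β = 30 − α = 8.84.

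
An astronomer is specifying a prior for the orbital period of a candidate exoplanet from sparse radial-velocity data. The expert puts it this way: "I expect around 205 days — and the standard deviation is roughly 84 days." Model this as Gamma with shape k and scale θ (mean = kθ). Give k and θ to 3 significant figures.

For Gamma(k, scale θ): mean = kθ, variance = kθ², so CV = 1/√k.
CV = SD/mean = 84/205 = 0.4098, hence k = 1/CV² = 5.96.
Then θ = mean/k = 205/5.96 = 34.4.

k ≈ 5.96, θ ≈ 34.4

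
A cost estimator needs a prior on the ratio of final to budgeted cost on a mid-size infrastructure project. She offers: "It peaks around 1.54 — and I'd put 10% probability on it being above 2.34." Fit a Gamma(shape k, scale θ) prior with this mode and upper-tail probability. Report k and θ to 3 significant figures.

k ≈ 11.6, θ ≈ 0.145

Gamma(k,θ) with k>1 has mode (k−1)θ, so θ = 1.54/(k−1).
Need P(X < 2.34) = 0.9 with θ tied to k this way. Start at k = 2, θ = 1.54: P(X<2.34) ≈ 0.449.
Too low — raise k to concentrate. Iterating converges to k ≈ 11.6.
Then θ = 1.54/(11.6−1) ≈ 0.145.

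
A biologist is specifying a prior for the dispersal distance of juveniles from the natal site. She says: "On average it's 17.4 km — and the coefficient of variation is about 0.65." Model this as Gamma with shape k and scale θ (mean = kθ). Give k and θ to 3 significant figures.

k ≈ 2.37, θ ≈ 7.35

For Gamma(k, scale θ): mean = kθ, variance = kθ², so CV = 1/√k.
CV = 0.65, hence k = 1/CV² = 2.37.
Then θ = mean/k = 17.4/2.37 = 7.35.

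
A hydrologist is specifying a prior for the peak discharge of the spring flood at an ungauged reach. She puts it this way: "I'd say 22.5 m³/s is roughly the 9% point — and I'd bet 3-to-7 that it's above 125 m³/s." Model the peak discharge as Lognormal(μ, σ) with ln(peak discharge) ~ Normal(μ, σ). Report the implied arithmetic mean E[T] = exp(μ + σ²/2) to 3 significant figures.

If T ~ Lognormal(μ,σ) then ln T ~ Normal(μ,σ), so the p-quantile of ln T is μ + z_p·σ.
ln(22.5) = 3.114 and ln(125) = 4.828; z_{0.09} = -1.341, z_{0.7} = 0.5244.
σ = (4.828 − 3.114)/(0.5244 − (-1.341)) = 0.919.
μ = 3.114 − (-1.341)·0.919 = 4.346.
E[T] = exp(μ + σ²/2) = exp(4.346 + 0.4226) = 118 m³/s.

E[T] ≈ 118 m³/s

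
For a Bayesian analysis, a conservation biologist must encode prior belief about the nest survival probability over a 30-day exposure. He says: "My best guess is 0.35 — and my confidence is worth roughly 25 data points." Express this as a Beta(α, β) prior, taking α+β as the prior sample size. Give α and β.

Under the effective-sample-size interpretation, Beta(α, β) has prior mean α/(α+β) and prior sample size α+β.
So α+β = 25 and α/(α+β) = 0.35, giving α = 0.35·25 = 8.75 and β = 25 − 8.75 = 16.25.

α = 8.75, β = 16.25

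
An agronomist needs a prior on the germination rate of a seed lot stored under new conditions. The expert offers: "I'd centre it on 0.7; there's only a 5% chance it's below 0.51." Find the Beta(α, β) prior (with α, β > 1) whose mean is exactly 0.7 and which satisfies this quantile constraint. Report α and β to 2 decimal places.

With mean 0.7 fixed, write α = 0.7s, β = 0.3s where s = α+β.
Need P(θ < 0.51) = 0.05 under Beta(0.7s, 0.3s). Normal approximation: (q−m)/√(m(1−m)/s) ≈ z_{0.05} = -1.64, so s ≈ 0.7·0.3·(-1.64)²/(0.51−0.7)² = 15.7.
At s = 15.7: P(θ<0.51) ≈ 0.057. Adjusting to match 0.05 gives s ≈ 17.17.
So α = 0.7·17.17 ≈ 12.02, β = 0.3·17.17 ≈ 5.15.

α ≈ 12.02, β ≈ 5.15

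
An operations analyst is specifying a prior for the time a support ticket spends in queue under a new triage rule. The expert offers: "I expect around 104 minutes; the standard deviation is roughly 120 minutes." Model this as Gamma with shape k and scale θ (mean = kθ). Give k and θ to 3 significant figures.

k ≈ 0.751, θ ≈ 138

For Gamma(k, scale θ): mean = kθ, variance = kθ², so CV = 1/√k.
CV = SD/mean = 120/104 = 1.154, hence k = 1/CV² = 0.751.
Then θ = mean/k = 104/0.751 = 138.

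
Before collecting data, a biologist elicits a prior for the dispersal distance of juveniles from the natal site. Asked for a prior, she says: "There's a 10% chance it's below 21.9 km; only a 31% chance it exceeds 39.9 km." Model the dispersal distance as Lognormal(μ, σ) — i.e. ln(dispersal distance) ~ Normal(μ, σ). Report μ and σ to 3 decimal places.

μ ≈ 3.519, σ ≈ 0.338

If T ~ Lognormal(μ,σ) then ln T ~ Normal(μ,σ), so the p-quantile of ln T is μ + z_p·σ.
ln(21.9) = 3.086 and ln(39.9) = 3.686; z_{0.1} = -1.282, z_{0.69} = 0.4959.
σ = (3.686 − 3.086)/(0.4959 − (-1.282)) = 0.338.
μ = 3.086 − (-1.282)·0.338 = 3.519.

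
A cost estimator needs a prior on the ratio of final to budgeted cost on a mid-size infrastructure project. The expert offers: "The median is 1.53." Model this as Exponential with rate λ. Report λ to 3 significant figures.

λ ≈ 0.453

Exponential median = ln 2 / λ, so λ = ln 2 / 1.53 = 0.453.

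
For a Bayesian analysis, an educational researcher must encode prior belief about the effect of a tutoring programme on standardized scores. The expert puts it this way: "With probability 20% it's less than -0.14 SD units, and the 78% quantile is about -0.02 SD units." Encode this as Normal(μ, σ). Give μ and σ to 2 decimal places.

μ = -0.08, σ = 0.07

The p-quantile of Normal(μ,σ) is μ + z_p·σ, with z_{0.2} = -0.8416 and z_{0.78} = 0.7722.
Eliminate σ: μ = (z₂·x₁ − z₁·x₂)/(z₂ − z₁) = (0.7722·-0.14 − (-0.8416)·-0.02)/1.614 = -0.08.
Then σ = (x₂ − x₁)/(z₂ − z₁) = (-0.02 − -0.14)/1.614 = 0.07.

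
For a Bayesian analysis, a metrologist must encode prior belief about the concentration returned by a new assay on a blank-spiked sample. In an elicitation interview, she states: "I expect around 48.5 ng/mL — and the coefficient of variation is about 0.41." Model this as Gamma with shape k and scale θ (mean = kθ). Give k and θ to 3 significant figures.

For Gamma(k, scale θ): mean = kθ, variance = kθ², so CV = 1/√k.
CV = 0.41, hence k = 1/CV² = 5.95.
Then θ = mean/k = 48.5/5.95 = 8.15.

k ≈ 5.95, θ ≈ 8.15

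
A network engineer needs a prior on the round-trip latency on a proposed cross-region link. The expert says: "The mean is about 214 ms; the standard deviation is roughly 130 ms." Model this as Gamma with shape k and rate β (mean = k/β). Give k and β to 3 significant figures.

k ≈ 2.71, β ≈ 0.0127

For Gamma(k, rate β): mean = k/β, variance = k/β², so CV = 1/√k.
CV = SD/mean = 130/214 = 0.6075, hence k = 1/CV² = 2.71.
Then β = k/mean = 2.71/214 = 0.0127.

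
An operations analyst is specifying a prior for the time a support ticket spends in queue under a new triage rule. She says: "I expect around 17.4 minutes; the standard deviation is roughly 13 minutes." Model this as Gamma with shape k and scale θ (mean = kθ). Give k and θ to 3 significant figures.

k ≈ 1.79, θ ≈ 9.71

For Gamma(k, scale θ): mean = kθ, variance = kθ², so CV = 1/√k.
CV = SD/mean = 13/17.4 = 0.7471, hence k = 1/CV² = 1.79.
Then θ = mean/k = 17.4/1.79 = 9.71.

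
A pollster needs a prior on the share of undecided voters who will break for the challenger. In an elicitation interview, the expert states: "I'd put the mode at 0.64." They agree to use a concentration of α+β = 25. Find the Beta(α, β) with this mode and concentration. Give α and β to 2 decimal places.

For α,β > 1 the Beta mode is (α−1)/(α+β−2). With α+β = 25, the mode is (α−1)/23.
Set (α−1)/23 = 0.64 → α = 1 + 0.64·23 = 15.72.
β = 25 − α = 9.28.

α = 15.72, β = 9.28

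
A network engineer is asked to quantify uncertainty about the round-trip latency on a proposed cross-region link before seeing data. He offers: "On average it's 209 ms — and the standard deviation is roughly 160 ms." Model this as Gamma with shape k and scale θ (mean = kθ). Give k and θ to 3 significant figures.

k ≈ 1.71, θ ≈ 122

For Gamma(k, scale θ): mean = kθ, variance = kθ², so CV = 1/√k.
CV = SD/mean = 160/209 = 0.7656, hence k = 1/CV² = 1.71.
Then θ = mean/k = 209/1.71 = 122.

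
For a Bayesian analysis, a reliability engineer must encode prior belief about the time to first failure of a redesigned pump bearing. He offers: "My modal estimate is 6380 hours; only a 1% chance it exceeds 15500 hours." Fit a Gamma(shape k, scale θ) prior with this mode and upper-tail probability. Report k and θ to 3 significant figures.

k ≈ 6.99, θ ≈ 1060

Gamma(k,θ) with k>1 has mode (k−1)θ, so θ = 6380/(k−1).
Need P(X < 15500) = 0.99 with θ tied to k this way. Start at k = 2, θ = 6380: P(X<15500) ≈ 0.698.
Too low — raise k to concentrate. Iterating converges to k ≈ 6.99.
Then θ = 6380/(6.99−1) ≈ 1060.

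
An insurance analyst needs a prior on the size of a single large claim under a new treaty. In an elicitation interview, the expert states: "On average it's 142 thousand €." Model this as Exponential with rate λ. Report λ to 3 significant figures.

λ ≈ 0.00704

Exponential mean = 1/λ, so λ = 1/142.0 = 0.00704.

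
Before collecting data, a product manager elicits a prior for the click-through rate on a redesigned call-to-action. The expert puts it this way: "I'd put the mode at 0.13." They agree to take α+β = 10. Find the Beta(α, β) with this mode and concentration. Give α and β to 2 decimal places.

α = 2.04, β = 7.96

For α,β > 1 the Beta mode is (α−1)/(α+β−2). With α+β = 10, the mode is (α−1)/8.
Set (α−1)/8 = 0.13 → α = 1 + 0.13·8 = 2.04.
β = 10 − α = 7.96.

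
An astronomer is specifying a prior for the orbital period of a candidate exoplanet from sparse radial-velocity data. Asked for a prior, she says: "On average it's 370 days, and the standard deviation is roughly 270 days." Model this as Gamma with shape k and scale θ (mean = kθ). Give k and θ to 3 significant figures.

For Gamma(k, scale θ): mean = kθ, variance = kθ², so CV = 1/√k.
CV = SD/mean = 270/370 = 0.7297, hence k = 1/CV² = 1.88.
Then θ = mean/k = 370/1.88 = 197.

k ≈ 1.88, θ ≈ 197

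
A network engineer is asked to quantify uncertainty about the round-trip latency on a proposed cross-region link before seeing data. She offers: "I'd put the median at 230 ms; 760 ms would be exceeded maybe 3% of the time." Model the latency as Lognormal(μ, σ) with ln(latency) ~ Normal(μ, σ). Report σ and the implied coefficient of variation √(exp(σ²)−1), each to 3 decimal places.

σ ≈ 0.635, CV ≈ 0.705

If T ~ Lognormal(μ,σ) then ln T ~ Normal(μ,σ), so the p-quantile of ln T is μ + z_p·σ.
ln(230) = 5.438 and ln(760) = 6.633; z_{0.5} = 0, z_{0.97} = 1.881.
σ = (6.633 − 5.438)/(1.881 − (0)) = 0.635.
μ = 5.438 − (0)·0.635 = 5.438.
CV = √(exp(σ²)−1) = √(exp(0.4039)−1) = 0.705.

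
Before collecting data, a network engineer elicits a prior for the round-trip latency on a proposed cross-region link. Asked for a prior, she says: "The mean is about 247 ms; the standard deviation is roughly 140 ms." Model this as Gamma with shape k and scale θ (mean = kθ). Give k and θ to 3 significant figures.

k ≈ 3.11, θ ≈ 79.4

For Gamma(k, scale θ): mean = kθ, variance = kθ², so CV = 1/√k.
CV = SD/mean = 140/247 = 0.5668, hence k = 1/CV² = 3.11.
Then θ = mean/k = 247/3.11 = 79.4.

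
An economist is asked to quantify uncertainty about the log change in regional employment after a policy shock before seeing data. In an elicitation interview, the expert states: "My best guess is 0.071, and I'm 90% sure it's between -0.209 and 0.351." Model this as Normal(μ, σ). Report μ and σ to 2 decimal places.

μ = 0.07, σ = 0.17

A symmetric 90% interval runs μ ± z·σ with z = 1.645.
Half-width = 0.28, so σ = 0.28/1.645 = 0.17.
μ is the stated best guess, 0.07.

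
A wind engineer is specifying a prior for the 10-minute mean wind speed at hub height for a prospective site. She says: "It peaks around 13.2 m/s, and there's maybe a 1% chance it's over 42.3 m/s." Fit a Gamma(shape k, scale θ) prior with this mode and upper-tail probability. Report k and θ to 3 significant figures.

Gamma(k,θ) with k>1 has mode (k−1)θ, so θ = 13.2/(k−1).
Need P(X < 42.3) = 0.99 with θ tied to k this way. Start at k = 2, θ = 13.2: P(X<42.3) ≈ 0.829.
Too low — raise k to concentrate. Iterating converges to k ≈ 4.27.
Then θ = 13.2/(4.27−1) ≈ 4.04.

k ≈ 4.27, θ ≈ 4.04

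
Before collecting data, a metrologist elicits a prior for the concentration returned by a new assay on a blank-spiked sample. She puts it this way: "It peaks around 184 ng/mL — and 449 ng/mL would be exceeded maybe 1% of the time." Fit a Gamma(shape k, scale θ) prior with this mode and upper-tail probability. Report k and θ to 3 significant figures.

k ≈ 6.93, θ ≈ 31

Gamma(k,θ) with k>1 has mode (k−1)θ, so θ = 184/(k−1).
Need P(X < 449) = 0.99 with θ tied to k this way. Start at k = 2, θ = 184: P(X<449) ≈ 0.700.
Too low — raise k to concentrate. Iterating converges to k ≈ 6.93.
Then θ = 184/(6.93−1) ≈ 31.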